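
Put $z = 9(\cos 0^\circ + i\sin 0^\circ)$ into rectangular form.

a = r cos θ = 9 * 1 = 9
b = r sin θ = 9 * 0 = 0
z = 9


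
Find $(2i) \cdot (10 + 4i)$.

(a1*a2 - b1*b2) + (a1*b2 + b1*a2)i
= (0 - 8) + (0 + 20)i
= -8 + 20i


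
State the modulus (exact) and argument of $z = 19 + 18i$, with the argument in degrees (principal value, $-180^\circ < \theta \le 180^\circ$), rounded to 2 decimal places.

|z| = sqrt(19^2 + 18^2) = sqrt(685)
arg(z) = arctan(b/a) = arctan(18/19) (quadrant-adjusted) = 43.45°


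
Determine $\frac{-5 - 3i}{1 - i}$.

Multiply numerator and denominator by conjugate (1 + i):
= (-5 - 3i)(1 + i) / (1^2 + (-1)^2)
= (-2 - 8i) / 2
= -1 - 4i


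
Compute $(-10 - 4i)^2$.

(a + bi)^2 = a^2 - b^2 + 2abi
= (-10)^2 - (-4)^2 + 2*(-10)*(-4)i
= 84 + 80i


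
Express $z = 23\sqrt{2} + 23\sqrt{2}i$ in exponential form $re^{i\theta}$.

r = |z| = sqrt((23*sqrt(2))^2 + (23*sqrt(2))^2) = sqrt(1058 + 1058) = sqrt(2116) = 46
θ = arctan(b/a) = arctan(32.5269/32.5269) (quadrant-adjusted) = 45° = π/4
z = 46e^(i*π/4)


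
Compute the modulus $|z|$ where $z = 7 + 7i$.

|z| = sqrt(a^2 + b^2) = sqrt(7^2 + 7^2) = sqrt(98) = sqrt(98)


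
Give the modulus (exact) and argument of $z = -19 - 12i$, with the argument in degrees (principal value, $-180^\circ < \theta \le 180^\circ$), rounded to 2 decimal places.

|z| = sqrt((-19)^2 + (-12)^2) = sqrt(505)
arg(z) = arctan(b/a) = arctan(-12/-19) (quadrant-adjusted) = -147.72°


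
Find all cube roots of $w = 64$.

|w| = 64, arg(w) = 0°
Root modulus = 64^(1/3) = 4
Root arguments: θ_k = (0° + 360°k)/3 for k = 0, 1, ..., 2
Roots: 4, -2 + 2*sqrt(3)i, -2 - 2*sqrt(3)i


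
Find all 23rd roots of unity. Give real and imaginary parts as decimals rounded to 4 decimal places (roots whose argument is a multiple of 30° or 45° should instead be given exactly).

ω_k = e^(2πik/23) = cos(2πk/23) + i sin(2πk/23) for k = 0, 1, ..., 22
Roots: 1, 0.9629 + 0.2698i, 0.8544 + 0.5196i, 0.6826 + 0.7308i, 0.4601 + 0.8879i, 0.2035 + 0.9791i, -0.0682 + 0.9977i, -0.3349 + 0.9423i, -0.5767 + 0.8170i, -0.7757 + 0.6311i, -0.9172 + 0.3984i, -0.9907 + 0.1362i, -0.9907 - 0.1362i, -0.9172 - 0.3984i, -0.7757 - 0.6311i, -0.5767 - 0.8170i, -0.3349 - 0.9423i, -0.0682 - 0.9977i, 0.2035 - 0.9791i, 0.4601 - 0.8879i, 0.6826 - 0.7308i, 0.8544 - 0.5196i, 0.9629 - 0.2698i


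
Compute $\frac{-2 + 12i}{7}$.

Divisor is real, so divide each part by 7:
= -2/7 + (12/7)i


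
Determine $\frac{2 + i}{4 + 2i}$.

Multiply numerator and denominator by conjugate (4 - 2i):
= (2 + i)(4 - 2i) / (4^2 + 2^2)
= (10) / 20
Divide through by 10: (1) / 2
= 1/2


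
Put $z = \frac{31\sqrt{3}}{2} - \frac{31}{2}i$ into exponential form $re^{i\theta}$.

r = |z| = sqrt((31*sqrt(3)/2)^2 + (-31/2)^2) = sqrt(2883/4 + 961/4) = sqrt(961) = 31
θ = arctan(b/a) = arctan(-15.5/26.8468) (quadrant-adjusted) = -30° = -π/6
z = 31e^(-i*π/6)


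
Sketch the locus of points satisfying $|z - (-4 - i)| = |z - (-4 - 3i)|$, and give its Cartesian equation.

|z - z1| = |z - z2| means z is equidistant from z1 and z2,
i.e. the perpendicular bisector of the segment from (-4, -1) to (-4, -3) (midpoint (-4, -2)).
With z = x + yi, square both sides:
(x - (-4))^2 + (y - (-1))^2 = (x - (-4))^2 + (y - (-3))^2
The x^2 and y^2 terms cancel: 0x + (-4)y = 25 - 17 = 8
Simplify: y = -2
Locus: Perpendicular bisector of the segment from (-4, -1) to (-4, -3): the line y = -2


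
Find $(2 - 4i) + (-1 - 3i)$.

(2 + (-1)) + (-4 + (-3))i = 1 - 7i


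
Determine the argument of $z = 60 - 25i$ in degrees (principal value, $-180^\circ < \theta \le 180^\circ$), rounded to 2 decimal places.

θ = arctan(b/a) = arctan(-25/60) (quadrant-adjusted) = -22.62°


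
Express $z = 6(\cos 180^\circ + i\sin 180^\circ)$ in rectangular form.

a = r cos θ = 6 * -1 = -6
b = r sin θ = 6 * 0 = 0
z = -6


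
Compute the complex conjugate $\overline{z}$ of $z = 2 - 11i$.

If z = a + bi, then conjugate(z) = a - bi
conjugate(2 - 11i) = 2 + 11i


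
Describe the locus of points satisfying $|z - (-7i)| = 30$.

|z - z0| = r describes a circle centered at z0 with radius r
Here z0 = -7i and r = 30
Locus: Circle centered at (0, -7) with radius 30


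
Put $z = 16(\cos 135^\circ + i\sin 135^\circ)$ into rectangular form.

a = r cos θ = 16 * -sqrt(2)/2 = -8*sqrt(2)
b = r sin θ = 16 * sqrt(2)/2 = 8*sqrt(2)
z = -8*sqrt(2) + 8*sqrt(2)i


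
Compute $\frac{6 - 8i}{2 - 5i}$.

Multiply numerator and denominator by conjugate (2 + 5i):
= (6 - 8i)(2 + 5i) / (2^2 + (-5)^2)
= (52 + 14i) / 29
= 52/29 + (14/29)i


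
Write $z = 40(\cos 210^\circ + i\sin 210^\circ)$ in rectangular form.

a = r cos θ = 40 * -sqrt(3)/2 = -20*sqrt(3)
b = r sin θ = 40 * -1/2 = -20
z = -20*sqrt(3) - 20i


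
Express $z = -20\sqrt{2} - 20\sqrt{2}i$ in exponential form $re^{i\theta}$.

r = |z| = sqrt((-20*sqrt(2))^2 + (-20*sqrt(2))^2) = sqrt(800 + 800) = sqrt(1600) = 40
θ = arctan(b/a) = arctan(-28.2843/-28.2843) (quadrant-adjusted) = 225° = 5π/4
z = 40e^(i*5π/4)


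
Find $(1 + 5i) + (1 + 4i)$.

(1 + 1) + (5 + 4)i = 2 + 9i


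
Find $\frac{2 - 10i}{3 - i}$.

Multiply numerator and denominator by conjugate (3 + i):
= (2 - 10i)(3 + i) / (3^2 + (-1)^2)
= (16 - 28i) / 10
Divide through by 2: (8 - 14i) / 5
= 8/5 - (14/5)i


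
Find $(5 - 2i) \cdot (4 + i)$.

(a1*a2 - b1*b2) + (a1*b2 + b1*a2)i
= (20 - (-2)) + (5 + (-8))i
= 22 - 3i


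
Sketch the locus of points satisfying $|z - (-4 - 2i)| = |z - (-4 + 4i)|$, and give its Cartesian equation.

|z - z1| = |z - z2| means z is equidistant from z1 and z2,
i.e. the perpendicular bisector of the segment from (-4, -2) to (-4, 4) (midpoint (-4, 1)).
With z = x + yi, square both sides:
(x - (-4))^2 + (y - (-2))^2 = (x - (-4))^2 + (y - 4)^2
The x^2 and y^2 terms cancel: 0x + 12y = 32 - 20 = 12
Simplify: y = 1
Locus: Perpendicular bisector of the segment from (-4, -2) to (-4, 4): the line y = 1


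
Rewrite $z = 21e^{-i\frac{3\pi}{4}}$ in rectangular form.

a = r cos θ = 21 * -sqrt(2)/2 = -21*sqrt(2)/2
b = r sin θ = 21 * -sqrt(2)/2 = -21*sqrt(2)/2
z = -21*sqrt(2)/2 - (21*sqrt(2)/2)i


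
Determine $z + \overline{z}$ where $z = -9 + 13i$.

z + conjugate(z) = (a + bi) + (a - bi) = 2a
= 2 * (-9) = -18


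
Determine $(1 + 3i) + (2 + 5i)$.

(1 + 2) + (3 + 5)i = 3 + 8i


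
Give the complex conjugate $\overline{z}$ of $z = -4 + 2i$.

If z = a + bi, then conjugate(z) = a - bi
conjugate(-4 + 2i) = -4 - 2i


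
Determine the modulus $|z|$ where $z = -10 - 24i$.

|z| = sqrt(a^2 + b^2) = sqrt((-10)^2 + (-24)^2) = sqrt(676) = 26


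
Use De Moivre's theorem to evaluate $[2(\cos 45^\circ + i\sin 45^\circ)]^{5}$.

By De Moivre: z^n = r^n(cos(nθ) + i sin(nθ))
= 2^5(cos(5*45°) + i sin(5*45°))
= 32(cos 225° + i sin 225°)
= -16*sqrt(2) - 16*sqrt(2)i


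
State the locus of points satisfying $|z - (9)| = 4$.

|z - z0| = r describes a circle centered at z0 with radius r
Here z0 = 9 and r = 4
Locus: Circle centered at (9, 0) with radius 4


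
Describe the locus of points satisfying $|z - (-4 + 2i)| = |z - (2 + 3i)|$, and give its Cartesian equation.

|z - z1| = |z - z2| means z is equidistant from z1 and z2,
i.e. the perpendicular bisector of the segment from (-4, 2) to (2, 3) (midpoint (-1, 5/2)).
With z = x + yi, square both sides:
(x - (-4))^2 + (y - 2)^2 = (x - 2)^2 + (y - 3)^2
The x^2 and y^2 terms cancel: 12x + 2y = 13 - 20 = -7
Simplify: 12x + 2y = -7
Locus: Perpendicular bisector of the segment from (-4, 2) to (2, 3): the line 12x + 2y = -7


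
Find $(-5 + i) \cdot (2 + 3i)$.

(a1*a2 - b1*b2) + (a1*b2 + b1*a2)i
= (-10 - 3) + (-15 + 2)i
= -13 - 13i


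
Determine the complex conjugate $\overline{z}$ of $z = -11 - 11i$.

If z = a + bi, then conjugate(z) = a - bi
conjugate(-11 - 11i) = -11 + 11i


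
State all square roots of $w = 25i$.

|w| = 25, arg(w) = 90°
Root modulus = 25^(1/2) = 5
Root arguments: θ_k = (90° + 360°k)/2 for k = 0, 1, ..., 1
Roots: 5*sqrt(2)/2 + (5*sqrt(2)/2)i, -5*sqrt(2)/2 - (5*sqrt(2)/2)i


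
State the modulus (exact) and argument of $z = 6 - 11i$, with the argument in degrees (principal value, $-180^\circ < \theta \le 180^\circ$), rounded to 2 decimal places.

|z| = sqrt(6^2 + (-11)^2) = sqrt(157)
arg(z) = arctan(b/a) = arctan(-11/6) (quadrant-adjusted) = -61.39°


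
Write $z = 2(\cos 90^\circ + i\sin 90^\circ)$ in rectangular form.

a = r cos θ = 2 * 0 = 0
b = r sin θ = 2 * 1 = 2
z = 2i


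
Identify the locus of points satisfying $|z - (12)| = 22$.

|z - z0| = r describes a circle centered at z0 with radius r
Here z0 = 12 and r = 22
Locus: Circle centered at (12, 0) with radius 22


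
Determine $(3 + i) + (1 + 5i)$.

(3 + 1) + (1 + 5)i = 4 + 6i


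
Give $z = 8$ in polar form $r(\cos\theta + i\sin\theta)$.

r = |z| = sqrt(a^2 + b^2) = sqrt((8)^2 + (0)^2) = sqrt(64 + 0) = sqrt(64) = 8
b = 0 and a > 0, so z lies on the positive real axis: θ = 0°
z = 8(cos 0° + i sin 0°)


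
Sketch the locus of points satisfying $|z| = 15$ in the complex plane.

|z| = 15 means sqrt(x^2 + y^2) = 15
This is a circle of radius 15 centered at the origin


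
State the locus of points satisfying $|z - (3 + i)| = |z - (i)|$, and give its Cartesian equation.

|z - z1| = |z - z2| means z is equidistant from z1 and z2,
i.e. the perpendicular bisector of the segment from (3, 1) to (0, 1) (midpoint (3/2, 1)).
With z = x + yi, square both sides:
(x - 3)^2 + (y - 1)^2 = (x - 0)^2 + (y - 1)^2
The x^2 and y^2 terms cancel: -6x + 0y = 1 - 10 = -9
Simplify: x = 3/2
Locus: Perpendicular bisector of the segment from (3, 1) to (0, 1): the line x = 3/2


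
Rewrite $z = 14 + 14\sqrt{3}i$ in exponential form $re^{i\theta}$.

r = |z| = sqrt((14)^2 + (14*sqrt(3))^2) = sqrt(196 + 588) = sqrt(784) = 28
θ = arctan(b/a) = arctan(24.2487/14) (quadrant-adjusted) = 60° = π/3
z = 28e^(i*π/3)


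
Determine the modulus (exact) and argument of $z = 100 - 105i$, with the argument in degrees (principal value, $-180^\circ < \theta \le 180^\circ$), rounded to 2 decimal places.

|z| = sqrt(100^2 + (-105)^2) = 145
arg(z) = arctan(b/a) = arctan(-105/100) (quadrant-adjusted) = -46.40°


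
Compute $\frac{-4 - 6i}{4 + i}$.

Multiply numerator and denominator by conjugate (4 - i):
= (-4 - 6i)(4 - i) / (4^2 + 1^2)
= (-22 - 20i) / 17
= -22/17 - (20/17)i


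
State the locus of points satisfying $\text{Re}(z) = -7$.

Re(z) = x where z = x + yi; the equation x = -7 is satisfied by all points with that x-coordinate
Locus: Vertical line x = -7


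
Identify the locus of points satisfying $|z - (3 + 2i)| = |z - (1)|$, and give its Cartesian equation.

|z - z1| = |z - z2| means z is equidistant from z1 and z2,
i.e. the perpendicular bisector of the segment from (3, 2) to (1, 0) (midpoint (2, 1)).
With z = x + yi, square both sides:
(x - 3)^2 + (y - 2)^2 = (x - 1)^2 + (y - 0)^2
The x^2 and y^2 terms cancel: -4x + (-4)y = 1 - 13 = -12
Simplify: x + y = 3
Locus: Perpendicular bisector of the segment from (3, 2) to (1, 0): the line x + y = 3


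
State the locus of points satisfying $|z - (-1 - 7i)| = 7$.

|z - z0| = r describes a circle centered at z0 with radius r
Here z0 = -1 - 7i and r = 7
Locus: Circle centered at (-1, -7) with radius 7


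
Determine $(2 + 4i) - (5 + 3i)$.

(2 - 5) + (4 - 3)i = -3 + i


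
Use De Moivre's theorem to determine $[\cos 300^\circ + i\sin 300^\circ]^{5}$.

By De Moivre: z^n = r^n(cos(nθ) + i sin(nθ))
= 1^5(cos(5*300°) + i sin(5*300°))
= 1(cos 60° + i sin 60°)
= 1/2 + (sqrt(3)/2)i


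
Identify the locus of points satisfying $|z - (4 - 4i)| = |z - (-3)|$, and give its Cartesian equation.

|z - z1| = |z - z2| means z is equidistant from z1 and z2,
i.e. the perpendicular bisector of the segment from (4, -4) to (-3, 0) (midpoint (1/2, -2)).
With z = x + yi, square both sides:
(x - 4)^2 + (y - (-4))^2 = (x - (-3))^2 + (y - 0)^2
The x^2 and y^2 terms cancel: -14x + 8y = 9 - 32 = -23
Simplify: 14x - 8y = 23
Locus: Perpendicular bisector of the segment from (4, -4) to (-3, 0): the line 14x - 8y = 23


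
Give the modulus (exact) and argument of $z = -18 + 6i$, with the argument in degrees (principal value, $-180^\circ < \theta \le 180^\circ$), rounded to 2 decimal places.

|z| = sqrt((-18)^2 + 6^2) = sqrt(360)
arg(z) = arctan(b/a) = arctan(6/-18) (quadrant-adjusted) = 161.57°


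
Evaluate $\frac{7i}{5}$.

Divisor is real, so divide each part by 5:
= 0 + (7/5)i


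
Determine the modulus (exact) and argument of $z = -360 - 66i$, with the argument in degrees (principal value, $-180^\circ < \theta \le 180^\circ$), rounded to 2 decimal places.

|z| = sqrt((-360)^2 + (-66)^2) = 366
arg(z) = arctan(b/a) = arctan(-66/-360) (quadrant-adjusted) = -169.61°


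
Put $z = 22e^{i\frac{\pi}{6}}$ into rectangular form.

a = r cos θ = 22 * sqrt(3)/2 = 11*sqrt(3)
b = r sin θ = 22 * 1/2 = 11
z = 11*sqrt(3) + 11i


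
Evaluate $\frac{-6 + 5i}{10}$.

Divisor is real, so divide each part by 10:
= -3/5 + (1/2)i


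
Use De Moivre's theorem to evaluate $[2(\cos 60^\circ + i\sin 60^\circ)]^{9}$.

By De Moivre: z^n = r^n(cos(nθ) + i sin(nθ))
= 2^9(cos(9*60°) + i sin(9*60°))
= 512(cos 180° + i sin 180°)
= -512


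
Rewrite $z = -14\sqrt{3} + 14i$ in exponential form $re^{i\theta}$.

r = |z| = sqrt((-14*sqrt(3))^2 + (14)^2) = sqrt(588 + 196) = sqrt(784) = 28
θ = arctan(b/a) = arctan(14/-24.2487) (quadrant-adjusted) = 150° = 5π/6
z = 28e^(i*5π/6)


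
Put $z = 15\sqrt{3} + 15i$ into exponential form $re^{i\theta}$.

r = |z| = sqrt((15*sqrt(3))^2 + (15)^2) = sqrt(675 + 225) = sqrt(900) = 30
θ = arctan(b/a) = arctan(15/25.9808) (quadrant-adjusted) = 30° = π/6
z = 30e^(i*π/6)


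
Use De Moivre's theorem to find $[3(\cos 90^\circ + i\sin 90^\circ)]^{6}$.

By De Moivre: z^n = r^n(cos(nθ) + i sin(nθ))
= 3^6(cos(6*90°) + i sin(6*90°))
= 729(cos 180° + i sin 180°)
= -729


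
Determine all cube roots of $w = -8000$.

|w| = 8000, arg(w) = 180°
Root modulus = 8000^(1/3) = 20
Root arguments: θ_k = (180° + 360°k)/3 for k = 0, 1, ..., 2
Roots: 10 + 10*sqrt(3)i, -20, 10 - 10*sqrt(3)i


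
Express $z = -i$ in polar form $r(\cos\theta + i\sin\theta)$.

r = |z| = sqrt(a^2 + b^2) = sqrt((0)^2 + (-1)^2) = sqrt(0 + 1) = sqrt(1) = 1
a = 0 and b < 0, so z lies on the negative imaginary axis: θ = 270°
z = 1(cos 270° + i sin 270°)


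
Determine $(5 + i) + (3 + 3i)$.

(5 + 3) + (1 + 3)i = 8 + 4i


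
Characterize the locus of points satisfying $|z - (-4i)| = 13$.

|z - z0| = r describes a circle centered at z0 with radius r
Here z0 = -4i and r = 13
Locus: Circle centered at (0, -4) with radius 13


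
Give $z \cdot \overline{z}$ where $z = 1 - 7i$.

z * conjugate(z) = |z|^2 = a^2 + b^2
= 1^2 + (-7)^2 = 50


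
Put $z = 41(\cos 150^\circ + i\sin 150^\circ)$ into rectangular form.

a = r cos θ = 41 * -sqrt(3)/2 = -41*sqrt(3)/2
b = r sin θ = 41 * 1/2 = 41/2
z = -41*sqrt(3)/2 + (41/2)i


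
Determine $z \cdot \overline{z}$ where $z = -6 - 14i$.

z * conjugate(z) = |z|^2 = a^2 + b^2
= (-6)^2 + (-14)^2 = 232


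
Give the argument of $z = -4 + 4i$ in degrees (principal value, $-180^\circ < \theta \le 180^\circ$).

θ = arctan(b/a) = arctan(4/-4) (quadrant-adjusted) = 135°


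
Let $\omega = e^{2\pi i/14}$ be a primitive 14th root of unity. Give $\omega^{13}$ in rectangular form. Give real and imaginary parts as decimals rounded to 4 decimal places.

ω^13 = e^(2πi·13/14) = e^(i·13π/7)
= cos(13π/7) + i sin(13π/7)
= 0.9010 - 0.4339i


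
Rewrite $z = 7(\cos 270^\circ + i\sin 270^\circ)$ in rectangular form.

a = r cos θ = 7 * 0 = 0
b = r sin θ = 7 * -1 = -7
z = -7i


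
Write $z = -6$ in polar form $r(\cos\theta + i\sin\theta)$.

r = |z| = sqrt(a^2 + b^2) = sqrt((-6)^2 + (0)^2) = sqrt(36 + 0) = sqrt(36) = 6
b = 0 and a < 0, so z lies on the negative real axis: θ = 180°
z = 6(cos 180° + i sin 180°)


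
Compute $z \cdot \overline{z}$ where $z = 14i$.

z * conjugate(z) = |z|^2 = a^2 + b^2
= 0^2 + 14^2 = 196


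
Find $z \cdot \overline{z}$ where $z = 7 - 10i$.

z * conjugate(z) = |z|^2 = a^2 + b^2
= 7^2 + (-10)^2 = 149


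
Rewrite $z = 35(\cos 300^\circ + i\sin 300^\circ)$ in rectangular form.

a = r cos θ = 35 * 1/2 = 35/2
b = r sin θ = 35 * -sqrt(3)/2 = -35*sqrt(3)/2
z = 35/2 - (35*sqrt(3)/2)i


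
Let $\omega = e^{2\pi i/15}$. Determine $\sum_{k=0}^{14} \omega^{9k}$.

Let ζ = ω^9 = e^(2πi·9/15). Since 15 ∤ 9, ζ ≠ 1.
Sum = Σ_{k=0}^{14} ζ^k = (ζ^15 - 1)/(ζ - 1) = (ω^{9·15} - 1)/(ζ - 1) = (1 - 1)/(ζ - 1) = 0


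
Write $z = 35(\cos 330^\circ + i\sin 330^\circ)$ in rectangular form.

a = r cos θ = 35 * sqrt(3)/2 = 35*sqrt(3)/2
b = r sin θ = 35 * -1/2 = -35/2
z = 35*sqrt(3)/2 - (35/2)i


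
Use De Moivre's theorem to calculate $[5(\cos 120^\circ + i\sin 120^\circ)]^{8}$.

By De Moivre: z^n = r^n(cos(nθ) + i sin(nθ))
= 5^8(cos(8*120°) + i sin(8*120°))
= 390625(cos 240° + i sin 240°)
= -390625/2 - (390625*sqrt(3)/2)i


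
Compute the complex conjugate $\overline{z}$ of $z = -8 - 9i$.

If z = a + bi, then conjugate(z) = a - bi
conjugate(-8 - 9i) = -8 + 9i


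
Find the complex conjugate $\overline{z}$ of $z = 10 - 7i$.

If z = a + bi, then conjugate(z) = a - bi
conjugate(10 - 7i) = 10 + 7i


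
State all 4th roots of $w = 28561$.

|w| = 28561, arg(w) = 0°
Root modulus = 28561^(1/4) = 13
Root arguments: θ_k = (0° + 360°k)/4 for k = 0, 1, ..., 3
Roots: 13, 13i, -13, -13i


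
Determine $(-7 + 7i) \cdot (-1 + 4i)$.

(a1*a2 - b1*b2) + (a1*b2 + b1*a2)i
= (7 - 28) + (-28 + (-7))i
= -21 - 35i


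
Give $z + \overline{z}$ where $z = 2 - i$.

z + conjugate(z) = (a + bi) + (a - bi) = 2a
= 2 * 2 = 4


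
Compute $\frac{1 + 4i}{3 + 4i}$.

Multiply numerator and denominator by conjugate (3 - 4i):
= (1 + 4i)(3 - 4i) / (3^2 + 4^2)
= (19 + 8i) / 25
= 19/25 + (8/25)i


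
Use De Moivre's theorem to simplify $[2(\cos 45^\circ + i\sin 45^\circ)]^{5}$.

By De Moivre: z^n = r^n(cos(nθ) + i sin(nθ))
= 2^5(cos(5*45°) + i sin(5*45°))
= 32(cos 225° + i sin 225°)
= -16*sqrt(2) - 16*sqrt(2)i


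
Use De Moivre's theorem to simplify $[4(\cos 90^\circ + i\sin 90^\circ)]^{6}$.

By De Moivre: z^n = r^n(cos(nθ) + i sin(nθ))
= 4^6(cos(6*90°) + i sin(6*90°))
= 4096(cos 180° + i sin 180°)
= -4096


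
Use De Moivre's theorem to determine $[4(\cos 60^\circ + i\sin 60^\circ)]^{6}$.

By De Moivre: z^n = r^n(cos(nθ) + i sin(nθ))
= 4^6(cos(6*60°) + i sin(6*60°))
= 4096(cos 0° + i sin 0°)
= 4096


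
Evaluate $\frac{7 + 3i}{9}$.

Divisor is real, so divide each part by 9:
= 7/9 + (1/3)i


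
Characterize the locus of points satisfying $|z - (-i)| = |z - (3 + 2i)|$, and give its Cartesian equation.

|z - z1| = |z - z2| means z is equidistant from z1 and z2,
i.e. the perpendicular bisector of the segment from (0, -1) to (3, 2) (midpoint (3/2, 1/2)).
With z = x + yi, square both sides:
(x - 0)^2 + (y - (-1))^2 = (x - 3)^2 + (y - 2)^2
The x^2 and y^2 terms cancel: 6x + 6y = 13 - 1 = 12
Simplify: x + y = 2
Locus: Perpendicular bisector of the segment from (0, -1) to (3, 2): the line x + y = 2


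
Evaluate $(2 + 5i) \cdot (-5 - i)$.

(a1*a2 - b1*b2) + (a1*b2 + b1*a2)i
= (-10 - (-5)) + (-2 + (-25))i
= -5 - 27i


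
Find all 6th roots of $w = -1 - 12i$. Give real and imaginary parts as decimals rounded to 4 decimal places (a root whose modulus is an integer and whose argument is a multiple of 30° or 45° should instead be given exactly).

|w| = sqrt(145) ≈ 12.041595, arg(w) ≈ 265.236358°
Root modulus = sqrt(145)^(1/6) ≈ 1.513959
Root arguments: θ_k = (arg(w) + 360°k)/6 for k = 0, 1, ..., 5
Compute each root as (root modulus)(cos θ_k + i sin θ_k) using full-precision intermediates, then round to 4 decimal places.
Roots: 1.0853 + 1.0556i, -0.3715 + 1.4677i, -1.4568 + 0.4121i, -1.0853 - 1.0556i, 0.3715 - 1.4677i, 1.4568 - 0.4121i


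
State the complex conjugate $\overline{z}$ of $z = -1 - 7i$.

If z = a + bi, then conjugate(z) = a - bi
conjugate(-1 - 7i) = -1 + 7i


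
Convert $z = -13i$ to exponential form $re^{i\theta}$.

r = |z| = sqrt((0)^2 + (-13)^2) = sqrt(0 + 169) = sqrt(169) = 13
a = 0 and b < 0, so z lies on the negative imaginary axis: θ = -90° = -π/2
z = 13e^(-i*π/2)


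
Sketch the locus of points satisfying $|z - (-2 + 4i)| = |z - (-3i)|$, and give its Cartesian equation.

|z - z1| = |z - z2| means z is equidistant from z1 and z2,
i.e. the perpendicular bisector of the segment from (-2, 4) to (0, -3) (midpoint (-1, 1/2)).
With z = x + yi, square both sides:
(x - (-2))^2 + (y - 4)^2 = (x - 0)^2 + (y - (-3))^2
The x^2 and y^2 terms cancel: 4x + (-14)y = 9 - 20 = -11
Simplify: 4x - 14y = -11
Locus: Perpendicular bisector of the segment from (-2, 4) to (0, -3): the line 4x - 14y = -11


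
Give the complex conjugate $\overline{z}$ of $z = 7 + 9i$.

If z = a + bi, then conjugate(z) = a - bi
conjugate(7 + 9i) = 7 - 9i


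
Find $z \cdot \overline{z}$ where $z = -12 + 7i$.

z * conjugate(z) = |z|^2 = a^2 + b^2
= (-12)^2 + 7^2 = 193


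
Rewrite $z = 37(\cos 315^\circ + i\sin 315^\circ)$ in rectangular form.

a = r cos θ = 37 * sqrt(2)/2 = 37*sqrt(2)/2
b = r sin θ = 37 * -sqrt(2)/2 = -37*sqrt(2)/2
z = 37*sqrt(2)/2 - (37*sqrt(2)/2)i


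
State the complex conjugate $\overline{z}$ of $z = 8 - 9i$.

If z = a + bi, then conjugate(z) = a - bi
conjugate(8 - 9i) = 8 + 9i


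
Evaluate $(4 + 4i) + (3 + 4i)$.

(4 + 3) + (4 + 4)i = 7 + 8i


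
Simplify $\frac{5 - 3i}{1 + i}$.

Multiply numerator and denominator by conjugate (1 - i):
= (5 - 3i)(1 - i) / (1^2 + 1^2)
= (2 - 8i) / 2
= 1 - 4i


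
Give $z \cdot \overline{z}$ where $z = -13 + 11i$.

z * conjugate(z) = |z|^2 = a^2 + b^2
= (-13)^2 + 11^2 = 290


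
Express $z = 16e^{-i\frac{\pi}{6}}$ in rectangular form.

a = r cos θ = 16 * sqrt(3)/2 = 8*sqrt(3)
b = r sin θ = 16 * -1/2 = -8
z = 8*sqrt(3) - 8i


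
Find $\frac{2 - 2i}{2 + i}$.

Multiply numerator and denominator by conjugate (2 - i):
= (2 - 2i)(2 - i) / (2^2 + 1^2)
= (2 - 6i) / 5
= 2/5 - (6/5)i


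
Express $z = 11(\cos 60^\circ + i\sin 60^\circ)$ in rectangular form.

a = r cos θ = 11 * 1/2 = 11/2
b = r sin θ = 11 * sqrt(3)/2 = 11*sqrt(3)/2
z = 11/2 + (11*sqrt(3)/2)i


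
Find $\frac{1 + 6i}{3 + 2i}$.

Multiply numerator and denominator by conjugate (3 - 2i):
= (1 + 6i)(3 - 2i) / (3^2 + 2^2)
= (15 + 16i) / 13
= 15/13 + (16/13)i


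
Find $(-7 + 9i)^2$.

(a + bi)^2 = a^2 - b^2 + 2abi
= (-7)^2 - 9^2 + 2*(-7)*9i
= -32 - 126i


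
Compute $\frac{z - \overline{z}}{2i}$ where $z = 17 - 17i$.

z - conjugate(z) = 2bi
(z - conjugate(z))/(2i) = 2bi/(2i) = b = -17


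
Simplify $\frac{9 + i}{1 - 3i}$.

Multiply numerator and denominator by conjugate (1 + 3i):
= (9 + i)(1 + 3i) / (1^2 + (-3)^2)
= (6 + 28i) / 10
Divide through by 2: (3 + 14i) / 5
= 3/5 + (14/5)i


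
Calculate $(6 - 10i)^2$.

(a + bi)^2 = a^2 - b^2 + 2abi
= 6^2 - (-10)^2 + 2*6*(-10)i
= -64 - 120i


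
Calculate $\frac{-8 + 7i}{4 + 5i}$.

Multiply numerator and denominator by conjugate (4 - 5i):
= (-8 + 7i)(4 - 5i) / (4^2 + 5^2)
= (3 + 68i) / 41
= 3/41 + (68/41)i


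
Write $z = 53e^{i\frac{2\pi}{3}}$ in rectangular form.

a = r cos θ = 53 * -1/2 = -53/2
b = r sin θ = 53 * sqrt(3)/2 = 53*sqrt(3)/2
z = -53/2 + (53*sqrt(3)/2)i


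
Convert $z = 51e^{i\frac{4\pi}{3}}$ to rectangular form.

a = r cos θ = 51 * -1/2 = -51/2
b = r sin θ = 51 * -sqrt(3)/2 = -51*sqrt(3)/2
z = -51/2 - (51*sqrt(3)/2)i


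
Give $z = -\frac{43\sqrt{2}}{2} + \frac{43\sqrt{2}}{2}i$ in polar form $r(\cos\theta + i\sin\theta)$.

r = |z| = sqrt(a^2 + b^2) = sqrt((-43*sqrt(2)/2)^2 + (43*sqrt(2)/2)^2) = sqrt(1849/2 + 1849/2) = sqrt(1849) = 43
θ = arctan(b/a) = arctan(30.4056/-30.4056) (quadrant-adjusted) = 135°
z = 43(cos 135° + i sin 135°)


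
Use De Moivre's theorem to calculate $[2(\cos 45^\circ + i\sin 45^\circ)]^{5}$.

By De Moivre: z^n = r^n(cos(nθ) + i sin(nθ))
= 2^5(cos(5*45°) + i sin(5*45°))
= 32(cos 225° + i sin 225°)
= -16*sqrt(2) - 16*sqrt(2)i


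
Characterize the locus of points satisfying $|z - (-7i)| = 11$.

|z - z0| = r describes a circle centered at z0 with radius r
Here z0 = -7i and r = 11
Locus: Circle centered at (0, -7) with radius 11


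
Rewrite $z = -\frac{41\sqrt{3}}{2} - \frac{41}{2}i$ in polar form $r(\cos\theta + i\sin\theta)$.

r = |z| = sqrt(a^2 + b^2) = sqrt((-41*sqrt(3)/2)^2 + (-41/2)^2) = sqrt(5043/4 + 1681/4) = sqrt(1681) = 41
θ = arctan(b/a) = arctan(-20.5/-35.507) (quadrant-adjusted) = 210°
z = 41(cos 210° + i sin 210°)


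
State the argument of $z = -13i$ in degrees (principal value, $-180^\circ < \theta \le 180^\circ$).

a = 0 and b < 0, so z lies on the negative imaginary axis: θ = -90°


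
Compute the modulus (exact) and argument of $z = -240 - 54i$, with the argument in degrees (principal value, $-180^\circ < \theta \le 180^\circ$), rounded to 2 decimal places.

|z| = sqrt((-240)^2 + (-54)^2) = 246
arg(z) = arctan(b/a) = arctan(-54/-240) (quadrant-adjusted) = -167.32°


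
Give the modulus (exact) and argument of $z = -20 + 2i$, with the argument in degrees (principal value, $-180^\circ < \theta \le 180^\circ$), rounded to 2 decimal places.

|z| = sqrt((-20)^2 + 2^2) = sqrt(404)
arg(z) = arctan(b/a) = arctan(2/-20) (quadrant-adjusted) = 174.29°


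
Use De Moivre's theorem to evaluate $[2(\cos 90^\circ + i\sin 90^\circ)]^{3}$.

By De Moivre: z^n = r^n(cos(nθ) + i sin(nθ))
= 2^3(cos(3*90°) + i sin(3*90°))
= 8(cos 270° + i sin 270°)
= -8i


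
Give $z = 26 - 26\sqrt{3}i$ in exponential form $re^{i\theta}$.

r = |z| = sqrt((26)^2 + (-26*sqrt(3))^2) = sqrt(676 + 2028) = sqrt(2704) = 52
θ = arctan(b/a) = arctan(-45.0333/26) (quadrant-adjusted) = -60° = -π/3
z = 52e^(-i*π/3)


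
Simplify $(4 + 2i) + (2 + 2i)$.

(4 + 2) + (2 + 2)i = 6 + 4i


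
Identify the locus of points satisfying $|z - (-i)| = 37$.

|z - z0| = r describes a circle centered at z0 with radius r
Here z0 = -i and r = 37
Locus: Circle centered at (0, -1) with radius 37


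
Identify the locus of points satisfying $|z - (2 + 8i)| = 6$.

|z - z0| = r describes a circle centered at z0 with radius r
Here z0 = 2 + 8i and r = 6
Locus: Circle centered at (2, 8) with radius 6


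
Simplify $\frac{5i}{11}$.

Divisor is real, so divide each part by 11:
= 0 + (5/11)i


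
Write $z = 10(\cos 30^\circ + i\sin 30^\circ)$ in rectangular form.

a = r cos θ = 10 * sqrt(3)/2 = 5*sqrt(3)
b = r sin θ = 10 * 1/2 = 5
z = 5*sqrt(3) + 5i


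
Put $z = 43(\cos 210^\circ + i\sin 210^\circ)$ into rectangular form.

a = r cos θ = 43 * -sqrt(3)/2 = -43*sqrt(3)/2
b = r sin θ = 43 * -1/2 = -43/2
z = -43*sqrt(3)/2 - (43/2)i


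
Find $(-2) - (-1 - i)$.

(-2 - (-1)) + (0 - (-1))i = -1 + i


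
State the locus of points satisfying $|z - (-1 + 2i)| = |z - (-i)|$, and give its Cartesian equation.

|z - z1| = |z - z2| means z is equidistant from z1 and z2,
i.e. the perpendicular bisector of the segment from (-1, 2) to (0, -1) (midpoint (-1/2, 1/2)).
With z = x + yi, square both sides:
(x - (-1))^2 + (y - 2)^2 = (x - 0)^2 + (y - (-1))^2
The x^2 and y^2 terms cancel: 2x + (-6)y = 1 - 5 = -4
Simplify: x - 3y = -2
Locus: Perpendicular bisector of the segment from (-1, 2) to (0, -1): the line x - 3y = -2


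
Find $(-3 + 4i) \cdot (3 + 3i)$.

(a1*a2 - b1*b2) + (a1*b2 + b1*a2)i
= (-9 - 12) + (-9 + 12)i
= -21 + 3i


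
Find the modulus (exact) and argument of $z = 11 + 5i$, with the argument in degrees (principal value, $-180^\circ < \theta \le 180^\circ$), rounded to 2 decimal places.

|z| = sqrt(11^2 + 5^2) = sqrt(146)
arg(z) = arctan(b/a) = arctan(5/11) (quadrant-adjusted) = 24.44°


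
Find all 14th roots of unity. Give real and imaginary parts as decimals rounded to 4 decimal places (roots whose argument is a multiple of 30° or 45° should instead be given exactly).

ω_k = e^(2πik/14) = cos(2πk/14) + i sin(2πk/14) for k = 0, 1, ..., 13
Roots: 1, 0.9010 + 0.4339i, 0.6235 + 0.7818i, 0.2225 + 0.9749i, -0.2225 + 0.9749i, -0.6235 + 0.7818i, -0.9010 + 0.4339i, -1, -0.9010 - 0.4339i, -0.6235 - 0.7818i, -0.2225 - 0.9749i, 0.2225 - 0.9749i, 0.6235 - 0.7818i, 0.9010 - 0.4339i


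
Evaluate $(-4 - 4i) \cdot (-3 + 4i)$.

(a1*a2 - b1*b2) + (a1*b2 + b1*a2)i
= (12 - (-16)) + (-16 + 12)i
= 28 - 4i


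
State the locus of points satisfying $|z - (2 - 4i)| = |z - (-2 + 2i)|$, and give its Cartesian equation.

|z - z1| = |z - z2| means z is equidistant from z1 and z2,
i.e. the perpendicular bisector of the segment from (2, -4) to (-2, 2) (midpoint (0, -1)).
With z = x + yi, square both sides:
(x - 2)^2 + (y - (-4))^2 = (x - (-2))^2 + (y - 2)^2
The x^2 and y^2 terms cancel: -8x + 12y = 8 - 20 = -12
Simplify: 2x - 3y = 3
Locus: Perpendicular bisector of the segment from (2, -4) to (-2, 2): the line 2x - 3y = 3


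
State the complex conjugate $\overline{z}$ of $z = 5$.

If z = a + bi, then conjugate(z) = a - bi
conjugate(5) = 5


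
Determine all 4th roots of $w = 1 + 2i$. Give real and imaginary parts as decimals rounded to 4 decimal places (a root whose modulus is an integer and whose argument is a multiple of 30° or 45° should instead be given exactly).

|w| = sqrt(5) ≈ 2.236068, arg(w) ≈ 63.434949°
Root modulus = sqrt(5)^(1/4) ≈ 1.222845
Root arguments: θ_k = (arg(w) + 360°k)/4 for k = 0, 1, ..., 3
Compute each root as (root modulus)(cos θ_k + i sin θ_k) using full-precision intermediates, then round to 4 decimal places.
Roots: 1.1763 + 0.3342i, -0.3342 + 1.1763i, -1.1763 - 0.3342i, 0.3342 - 1.1763i


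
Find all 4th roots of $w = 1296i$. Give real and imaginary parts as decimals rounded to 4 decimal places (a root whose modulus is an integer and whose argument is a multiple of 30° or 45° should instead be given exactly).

|w| = 1296, arg(w) = 90°
Root modulus = 1296^(1/4) = 6
Root arguments: θ_k = (90° + 360°k)/4 for k = 0, 1, ..., 3
Compute each root as (root modulus)(cos θ_k + i sin θ_k) using full-precision intermediates, then round to 4 decimal places.
Roots: 5.5433 + 2.2961i, -2.2961 + 5.5433i, -5.5433 - 2.2961i, 2.2961 - 5.5433i


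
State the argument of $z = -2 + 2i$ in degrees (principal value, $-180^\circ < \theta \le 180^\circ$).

θ = arctan(b/a) = arctan(2/-2) (quadrant-adjusted) = 135°


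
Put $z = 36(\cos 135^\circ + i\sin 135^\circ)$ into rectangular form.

a = r cos θ = 36 * -sqrt(2)/2 = -18*sqrt(2)
b = r sin θ = 36 * sqrt(2)/2 = 18*sqrt(2)
z = -18*sqrt(2) + 18*sqrt(2)i


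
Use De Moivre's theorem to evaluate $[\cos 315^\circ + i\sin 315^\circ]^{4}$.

By De Moivre: z^n = r^n(cos(nθ) + i sin(nθ))
= 1^4(cos(4*315°) + i sin(4*315°))
= 1(cos 180° + i sin 180°)
= -1


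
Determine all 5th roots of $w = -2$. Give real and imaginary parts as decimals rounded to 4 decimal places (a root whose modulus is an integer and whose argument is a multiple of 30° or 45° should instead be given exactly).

|w| = 2, arg(w) = 180°
Root modulus = 2^(1/5) ≈ 1.148698
Root arguments: θ_k = (180° + 360°k)/5 for k = 0, 1, ..., 4
Compute each root as (root modulus)(cos θ_k + i sin θ_k) using full-precision intermediates, then round to 4 decimal places.
Roots: 0.9293 + 0.6752i, -0.3550 + 1.0925i, -1.1487, -0.3550 - 1.0925i, 0.9293 - 0.6752i


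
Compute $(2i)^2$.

(a + bi)^2 = a^2 - b^2 + 2abi
= 0^2 - 2^2 + 2*0*2i
= -4


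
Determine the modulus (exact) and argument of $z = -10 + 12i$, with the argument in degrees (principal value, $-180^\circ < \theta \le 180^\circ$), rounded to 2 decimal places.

|z| = sqrt((-10)^2 + 12^2) = sqrt(244)
arg(z) = arctan(b/a) = arctan(12/-10) (quadrant-adjusted) = 129.81°


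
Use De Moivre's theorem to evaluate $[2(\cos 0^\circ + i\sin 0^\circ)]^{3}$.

By De Moivre: z^n = r^n(cos(nθ) + i sin(nθ))
= 2^3(cos(3*0°) + i sin(3*0°))
= 8(cos 0° + i sin 0°)
= 8


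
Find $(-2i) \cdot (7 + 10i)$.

(a1*a2 - b1*b2) + (a1*b2 + b1*a2)i
= (0 - (-20)) + (0 + (-14))i
= 20 - 14i


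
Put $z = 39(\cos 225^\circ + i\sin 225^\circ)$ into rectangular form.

a = r cos θ = 39 * -sqrt(2)/2 = -39*sqrt(2)/2
b = r sin θ = 39 * -sqrt(2)/2 = -39*sqrt(2)/2
z = -39*sqrt(2)/2 - (39*sqrt(2)/2)i


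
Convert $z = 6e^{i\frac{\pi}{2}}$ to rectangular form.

a = r cos θ = 6 * 0 = 0
b = r sin θ = 6 * 1 = 6
z = 6i


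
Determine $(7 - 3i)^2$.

(a + bi)^2 = a^2 - b^2 + 2abi
= 7^2 - (-3)^2 + 2*7*(-3)i
= 40 - 42i


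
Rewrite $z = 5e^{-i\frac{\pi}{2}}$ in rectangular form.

a = r cos θ = 5 * 0 = 0
b = r sin θ = 5 * -1 = -5
z = -5i


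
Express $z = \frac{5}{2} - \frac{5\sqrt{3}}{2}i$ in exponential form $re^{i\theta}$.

r = |z| = sqrt((5/2)^2 + (-5*sqrt(3)/2)^2) = sqrt(25/4 + 75/4) = sqrt(25) = 5
θ = arctan(b/a) = arctan(-4.3301/2.5) (quadrant-adjusted) = -60° = -π/3
z = 5e^(-i*π/3)


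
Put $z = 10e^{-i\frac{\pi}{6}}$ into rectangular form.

a = r cos θ = 10 * sqrt(3)/2 = 5*sqrt(3)
b = r sin θ = 10 * -1/2 = -5
z = 5*sqrt(3) - 5i


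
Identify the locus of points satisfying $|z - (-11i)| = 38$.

|z - z0| = r describes a circle centered at z0 with radius r
Here z0 = -11i and r = 38
Locus: Circle centered at (0, -11) with radius 38


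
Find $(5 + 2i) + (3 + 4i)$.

(5 + 3) + (2 + 4)i = 8 + 6i


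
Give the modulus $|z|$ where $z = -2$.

|z| = sqrt(a^2 + b^2) = sqrt((-2)^2 + 0^2) = sqrt(4) = 2


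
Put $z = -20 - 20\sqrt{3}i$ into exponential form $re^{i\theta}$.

r = |z| = sqrt((-20)^2 + (-20*sqrt(3))^2) = sqrt(400 + 1200) = sqrt(1600) = 40
θ = arctan(b/a) = arctan(-34.641/-20) (quadrant-adjusted) = -120° = -2π/3
z = 40e^(-i*2π/3)


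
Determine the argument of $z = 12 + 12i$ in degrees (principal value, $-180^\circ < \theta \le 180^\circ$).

θ = arctan(b/a) = arctan(12/12) (quadrant-adjusted) = 45°


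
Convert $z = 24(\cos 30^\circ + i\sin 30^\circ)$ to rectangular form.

a = r cos θ = 24 * sqrt(3)/2 = 12*sqrt(3)
b = r sin θ = 24 * 1/2 = 12
z = 12*sqrt(3) + 12i


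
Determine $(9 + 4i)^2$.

(a + bi)^2 = a^2 - b^2 + 2abi
= 9^2 - 4^2 + 2*9*4i
= 65 + 72i


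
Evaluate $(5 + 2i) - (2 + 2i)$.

(5 - 2) + (2 - 2)i = 3


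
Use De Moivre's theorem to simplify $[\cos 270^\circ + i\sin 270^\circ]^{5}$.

By De Moivre: z^n = r^n(cos(nθ) + i sin(nθ))
= 1^5(cos(5*270°) + i sin(5*270°))
= 1(cos 270° + i sin 270°)
= -i


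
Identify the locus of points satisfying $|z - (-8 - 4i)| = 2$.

|z - z0| = r describes a circle centered at z0 with radius r
Here z0 = -8 - 4i and r = 2
Locus: Circle centered at (-8, -4) with radius 2


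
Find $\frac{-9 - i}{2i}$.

Multiply numerator and denominator by conjugate (-2i):
= (-9 - i)(-2i) / (0^2 + 2^2)
= (-2 + 18i) / 4
Divide through by 2: (-1 + 9i) / 2
= -1/2 + (9/2)i


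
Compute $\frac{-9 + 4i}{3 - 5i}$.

Multiply numerator and denominator by conjugate (3 + 5i):
= (-9 + 4i)(3 + 5i) / (3^2 + (-5)^2)
= (-47 - 33i) / 34
= -47/34 - (33/34)i


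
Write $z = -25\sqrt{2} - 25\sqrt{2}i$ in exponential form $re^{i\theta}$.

r = |z| = sqrt((-25*sqrt(2))^2 + (-25*sqrt(2))^2) = sqrt(1250 + 1250) = sqrt(2500) = 50
θ = arctan(b/a) = arctan(-35.3553/-35.3553) (quadrant-adjusted) = -135° = -3π/4
z = 50e^(-i*3π/4)


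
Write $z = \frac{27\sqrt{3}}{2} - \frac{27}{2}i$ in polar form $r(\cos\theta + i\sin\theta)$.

r = |z| = sqrt(a^2 + b^2) = sqrt((27*sqrt(3)/2)^2 + (-27/2)^2) = sqrt(2187/4 + 729/4) = sqrt(729) = 27
θ = arctan(b/a) = arctan(-13.5/23.3827) (quadrant-adjusted) = 330°
z = 27(cos 330° + i sin 330°)


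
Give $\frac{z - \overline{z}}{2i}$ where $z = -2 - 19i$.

z - conjugate(z) = 2bi
(z - conjugate(z))/(2i) = 2bi/(2i) = b = -19


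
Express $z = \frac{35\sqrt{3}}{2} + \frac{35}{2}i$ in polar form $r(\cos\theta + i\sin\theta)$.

r = |z| = sqrt(a^2 + b^2) = sqrt((35*sqrt(3)/2)^2 + (35/2)^2) = sqrt(3675/4 + 1225/4) = sqrt(1225) = 35
θ = arctan(b/a) = arctan(17.5/30.3109) (quadrant-adjusted) = 30°
z = 35(cos 30° + i sin 30°)


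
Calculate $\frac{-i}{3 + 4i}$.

Multiply numerator and denominator by conjugate (3 - 4i):
= (-i)(3 - 4i) / (3^2 + 4^2)
= (-4 - 3i) / 25
= -4/25 - (3/25)i


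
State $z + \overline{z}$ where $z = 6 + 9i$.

z + conjugate(z) = (a + bi) + (a - bi) = 2a
= 2 * 6 = 12


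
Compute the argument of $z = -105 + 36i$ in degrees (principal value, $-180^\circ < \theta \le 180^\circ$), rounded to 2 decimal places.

θ = arctan(b/a) = arctan(36/-105) (quadrant-adjusted) = 161.08°


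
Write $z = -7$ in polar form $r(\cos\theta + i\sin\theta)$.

r = |z| = sqrt(a^2 + b^2) = sqrt((-7)^2 + (0)^2) = sqrt(49 + 0) = sqrt(49) = 7
b = 0 and a < 0, so z lies on the negative real axis: θ = 180°
z = 7(cos 180° + i sin 180°)


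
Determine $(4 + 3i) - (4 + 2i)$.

(4 - 4) + (3 - 2)i = i


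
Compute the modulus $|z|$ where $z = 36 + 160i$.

|z| = sqrt(a^2 + b^2) = sqrt(36^2 + 160^2) = sqrt(26896) = 164


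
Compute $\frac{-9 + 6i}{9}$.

Divisor is real, so divide each part by 9:
= -1 + (2/3)i


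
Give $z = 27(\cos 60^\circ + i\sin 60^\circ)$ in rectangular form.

a = r cos θ = 27 * 1/2 = 27/2
b = r sin θ = 27 * sqrt(3)/2 = 27*sqrt(3)/2
z = 27/2 + (27*sqrt(3)/2)i


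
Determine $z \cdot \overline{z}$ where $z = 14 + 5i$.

z * conjugate(z) = |z|^2 = a^2 + b^2
= 14^2 + 5^2 = 221


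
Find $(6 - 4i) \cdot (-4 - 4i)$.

(a1*a2 - b1*b2) + (a1*b2 + b1*a2)i
= (-24 - 16) + (-24 + 16)i
= -40 - 8i


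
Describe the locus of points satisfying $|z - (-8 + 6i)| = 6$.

|z - z0| = r describes a circle centered at z0 with radius r
Here z0 = -8 + 6i and r = 6
Locus: Circle centered at (-8, 6) with radius 6


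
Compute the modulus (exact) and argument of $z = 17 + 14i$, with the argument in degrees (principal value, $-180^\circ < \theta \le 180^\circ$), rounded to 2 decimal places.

|z| = sqrt(17^2 + 14^2) = sqrt(485)
arg(z) = arctan(b/a) = arctan(14/17) (quadrant-adjusted) = 39.47°


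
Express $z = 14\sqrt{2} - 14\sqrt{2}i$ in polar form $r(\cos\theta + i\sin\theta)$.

r = |z| = sqrt(a^2 + b^2) = sqrt((14*sqrt(2))^2 + (-14*sqrt(2))^2) = sqrt(392 + 392) = sqrt(784) = 28
θ = arctan(b/a) = arctan(-19.799/19.799) (quadrant-adjusted) = 315°
z = 28(cos 315° + i sin 315°)


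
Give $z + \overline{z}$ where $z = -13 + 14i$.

z + conjugate(z) = (a + bi) + (a - bi) = 2a
= 2 * (-13) = -26


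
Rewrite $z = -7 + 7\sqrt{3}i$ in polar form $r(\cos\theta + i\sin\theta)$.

r = |z| = sqrt(a^2 + b^2) = sqrt((-7)^2 + (7*sqrt(3))^2) = sqrt(49 + 147) = sqrt(196) = 14
θ = arctan(b/a) = arctan(12.1244/-7) (quadrant-adjusted) = 120°
z = 14(cos 120° + i sin 120°)


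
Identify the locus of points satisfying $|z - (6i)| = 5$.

|z - z0| = r describes a circle centered at z0 with radius r
Here z0 = 6i and r = 5
Locus: Circle centered at (0, 6) with radius 5


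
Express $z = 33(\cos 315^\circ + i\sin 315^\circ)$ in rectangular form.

a = r cos θ = 33 * sqrt(2)/2 = 33*sqrt(2)/2
b = r sin θ = 33 * -sqrt(2)/2 = -33*sqrt(2)/2
z = 33*sqrt(2)/2 - (33*sqrt(2)/2)i


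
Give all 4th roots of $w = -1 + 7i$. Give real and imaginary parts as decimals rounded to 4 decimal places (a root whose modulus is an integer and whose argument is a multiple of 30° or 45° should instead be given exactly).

|w| = sqrt(50) ≈ 7.071068, arg(w) ≈ 98.130102°
Root modulus = sqrt(50)^(1/4) ≈ 1.630689
Root arguments: θ_k = (arg(w) + 360°k)/4 for k = 0, 1, ..., 3
Compute each root as (root modulus)(cos θ_k + i sin θ_k) using full-precision intermediates, then round to 4 decimal places.
Roots: 1.4835 + 0.6771i, -0.6771 + 1.4835i, -1.4835 - 0.6771i, 0.6771 - 1.4835i
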